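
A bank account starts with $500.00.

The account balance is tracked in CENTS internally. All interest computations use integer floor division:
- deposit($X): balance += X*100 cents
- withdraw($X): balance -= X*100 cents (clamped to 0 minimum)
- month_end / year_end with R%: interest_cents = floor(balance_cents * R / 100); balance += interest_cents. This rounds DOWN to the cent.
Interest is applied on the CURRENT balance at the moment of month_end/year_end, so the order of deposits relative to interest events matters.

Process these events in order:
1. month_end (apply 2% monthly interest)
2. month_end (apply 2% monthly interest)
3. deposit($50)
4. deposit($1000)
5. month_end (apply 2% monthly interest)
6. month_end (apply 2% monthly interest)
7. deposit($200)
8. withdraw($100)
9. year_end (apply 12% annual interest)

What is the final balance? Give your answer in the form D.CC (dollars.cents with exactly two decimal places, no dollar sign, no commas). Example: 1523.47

After 1 (month_end (apply 2% monthly interest)): balance=$510.00 total_interest=$10.00
After 2 (month_end (apply 2% monthly interest)): balance=$520.20 total_interest=$20.20
After 3 (deposit($50)): balance=$570.20 total_interest=$20.20
After 4 (deposit($1000)): balance=$1570.20 total_interest=$20.20
After 5 (month_end (apply 2% monthly interest)): balance=$1601.60 total_interest=$51.60
After 6 (month_end (apply 2% monthly interest)): balance=$1633.63 total_interest=$83.63
After 7 (deposit($200)): balance=$1833.63 total_interest=$83.63
After 8 (withdraw($100)): balance=$1733.63 total_interest=$83.63
After 9 (year_end (apply 12% annual interest)): balance=$1941.66 total_interest=$291.66

Answer: 1941.66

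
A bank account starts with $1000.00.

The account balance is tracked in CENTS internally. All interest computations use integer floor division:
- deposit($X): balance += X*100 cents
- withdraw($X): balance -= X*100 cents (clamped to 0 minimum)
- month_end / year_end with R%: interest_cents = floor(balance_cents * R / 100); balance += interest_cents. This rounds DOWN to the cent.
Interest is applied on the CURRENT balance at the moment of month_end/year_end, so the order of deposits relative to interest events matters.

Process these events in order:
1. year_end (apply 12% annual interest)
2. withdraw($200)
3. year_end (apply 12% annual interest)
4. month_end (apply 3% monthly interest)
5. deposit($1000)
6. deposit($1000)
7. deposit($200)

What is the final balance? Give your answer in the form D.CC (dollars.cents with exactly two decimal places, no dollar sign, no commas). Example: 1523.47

Answer: 3261.31

Derivation:
After 1 (year_end (apply 12% annual interest)): balance=$1120.00 total_interest=$120.00
After 2 (withdraw($200)): balance=$920.00 total_interest=$120.00
After 3 (year_end (apply 12% annual interest)): balance=$1030.40 total_interest=$230.40
After 4 (month_end (apply 3% monthly interest)): balance=$1061.31 total_interest=$261.31
After 5 (deposit($1000)): balance=$2061.31 total_interest=$261.31
After 6 (deposit($1000)): balance=$3061.31 total_interest=$261.31
After 7 (deposit($200)): balance=$3261.31 total_interest=$261.31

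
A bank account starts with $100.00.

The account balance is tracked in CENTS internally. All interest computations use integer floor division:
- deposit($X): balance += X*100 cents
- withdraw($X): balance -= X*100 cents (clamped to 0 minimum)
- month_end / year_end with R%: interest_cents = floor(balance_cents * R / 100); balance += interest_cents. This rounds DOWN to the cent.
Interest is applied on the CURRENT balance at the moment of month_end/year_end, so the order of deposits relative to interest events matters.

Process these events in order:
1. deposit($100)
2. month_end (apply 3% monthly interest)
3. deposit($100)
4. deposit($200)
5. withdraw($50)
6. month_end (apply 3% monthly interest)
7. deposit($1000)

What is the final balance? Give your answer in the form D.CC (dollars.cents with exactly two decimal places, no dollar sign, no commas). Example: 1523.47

After 1 (deposit($100)): balance=$200.00 total_interest=$0.00
After 2 (month_end (apply 3% monthly interest)): balance=$206.00 total_interest=$6.00
After 3 (deposit($100)): balance=$306.00 total_interest=$6.00
After 4 (deposit($200)): balance=$506.00 total_interest=$6.00
After 5 (withdraw($50)): balance=$456.00 total_interest=$6.00
After 6 (month_end (apply 3% monthly interest)): balance=$469.68 total_interest=$19.68
After 7 (deposit($1000)): balance=$1469.68 total_interest=$19.68

Answer: 1469.68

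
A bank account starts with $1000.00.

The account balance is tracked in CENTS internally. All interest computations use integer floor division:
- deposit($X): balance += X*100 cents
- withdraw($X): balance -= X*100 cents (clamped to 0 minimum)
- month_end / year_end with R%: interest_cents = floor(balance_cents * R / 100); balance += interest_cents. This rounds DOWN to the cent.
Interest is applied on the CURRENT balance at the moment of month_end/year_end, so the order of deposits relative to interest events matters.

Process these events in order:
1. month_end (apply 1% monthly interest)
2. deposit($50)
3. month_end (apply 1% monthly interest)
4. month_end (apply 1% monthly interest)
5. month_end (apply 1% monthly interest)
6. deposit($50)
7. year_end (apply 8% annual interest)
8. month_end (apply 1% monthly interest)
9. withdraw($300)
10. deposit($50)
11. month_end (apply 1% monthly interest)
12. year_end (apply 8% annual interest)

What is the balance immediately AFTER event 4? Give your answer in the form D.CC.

Answer: 1081.30

Derivation:
After 1 (month_end (apply 1% monthly interest)): balance=$1010.00 total_interest=$10.00
After 2 (deposit($50)): balance=$1060.00 total_interest=$10.00
After 3 (month_end (apply 1% monthly interest)): balance=$1070.60 total_interest=$20.60
After 4 (month_end (apply 1% monthly interest)): balance=$1081.30 total_interest=$31.30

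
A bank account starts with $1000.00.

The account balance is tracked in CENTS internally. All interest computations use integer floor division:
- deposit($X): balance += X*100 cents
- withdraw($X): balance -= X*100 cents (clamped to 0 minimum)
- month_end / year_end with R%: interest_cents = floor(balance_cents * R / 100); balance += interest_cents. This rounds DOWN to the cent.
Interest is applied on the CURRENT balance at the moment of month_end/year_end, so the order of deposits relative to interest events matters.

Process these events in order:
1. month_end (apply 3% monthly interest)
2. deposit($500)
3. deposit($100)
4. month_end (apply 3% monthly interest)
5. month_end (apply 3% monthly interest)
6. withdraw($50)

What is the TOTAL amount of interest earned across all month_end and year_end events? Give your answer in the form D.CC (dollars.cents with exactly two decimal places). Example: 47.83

After 1 (month_end (apply 3% monthly interest)): balance=$1030.00 total_interest=$30.00
After 2 (deposit($500)): balance=$1530.00 total_interest=$30.00
After 3 (deposit($100)): balance=$1630.00 total_interest=$30.00
After 4 (month_end (apply 3% monthly interest)): balance=$1678.90 total_interest=$78.90
After 5 (month_end (apply 3% monthly interest)): balance=$1729.26 total_interest=$129.26
After 6 (withdraw($50)): balance=$1679.26 total_interest=$129.26

Answer: 129.26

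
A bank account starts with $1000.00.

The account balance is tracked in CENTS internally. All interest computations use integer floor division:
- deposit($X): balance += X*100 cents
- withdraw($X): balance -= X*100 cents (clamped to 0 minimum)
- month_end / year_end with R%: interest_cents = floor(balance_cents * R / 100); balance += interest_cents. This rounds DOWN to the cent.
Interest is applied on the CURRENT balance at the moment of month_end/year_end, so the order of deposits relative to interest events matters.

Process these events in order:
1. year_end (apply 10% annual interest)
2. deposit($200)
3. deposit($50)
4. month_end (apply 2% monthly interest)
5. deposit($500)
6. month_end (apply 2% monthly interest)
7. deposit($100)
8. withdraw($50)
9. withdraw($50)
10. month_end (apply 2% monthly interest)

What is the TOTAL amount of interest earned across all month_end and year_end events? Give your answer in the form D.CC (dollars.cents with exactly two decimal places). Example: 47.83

Answer: 202.83

Derivation:
After 1 (year_end (apply 10% annual interest)): balance=$1100.00 total_interest=$100.00
After 2 (deposit($200)): balance=$1300.00 total_interest=$100.00
After 3 (deposit($50)): balance=$1350.00 total_interest=$100.00
After 4 (month_end (apply 2% monthly interest)): balance=$1377.00 total_interest=$127.00
After 5 (deposit($500)): balance=$1877.00 total_interest=$127.00
After 6 (month_end (apply 2% monthly interest)): balance=$1914.54 total_interest=$164.54
After 7 (deposit($100)): balance=$2014.54 total_interest=$164.54
After 8 (withdraw($50)): balance=$1964.54 total_interest=$164.54
After 9 (withdraw($50)): balance=$1914.54 total_interest=$164.54
After 10 (month_end (apply 2% monthly interest)): balance=$1952.83 total_interest=$202.83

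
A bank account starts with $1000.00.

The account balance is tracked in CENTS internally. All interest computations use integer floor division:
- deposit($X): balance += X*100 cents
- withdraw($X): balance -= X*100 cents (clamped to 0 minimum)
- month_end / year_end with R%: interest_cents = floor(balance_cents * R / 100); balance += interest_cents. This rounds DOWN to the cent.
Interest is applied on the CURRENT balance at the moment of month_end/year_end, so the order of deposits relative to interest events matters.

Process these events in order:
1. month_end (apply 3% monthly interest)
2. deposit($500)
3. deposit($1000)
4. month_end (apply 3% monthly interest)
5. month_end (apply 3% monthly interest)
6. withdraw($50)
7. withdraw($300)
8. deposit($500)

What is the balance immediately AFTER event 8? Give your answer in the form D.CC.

After 1 (month_end (apply 3% monthly interest)): balance=$1030.00 total_interest=$30.00
After 2 (deposit($500)): balance=$1530.00 total_interest=$30.00
After 3 (deposit($1000)): balance=$2530.00 total_interest=$30.00
After 4 (month_end (apply 3% monthly interest)): balance=$2605.90 total_interest=$105.90
After 5 (month_end (apply 3% monthly interest)): balance=$2684.07 total_interest=$184.07
After 6 (withdraw($50)): balance=$2634.07 total_interest=$184.07
After 7 (withdraw($300)): balance=$2334.07 total_interest=$184.07
After 8 (deposit($500)): balance=$2834.07 total_interest=$184.07

Answer: 2834.07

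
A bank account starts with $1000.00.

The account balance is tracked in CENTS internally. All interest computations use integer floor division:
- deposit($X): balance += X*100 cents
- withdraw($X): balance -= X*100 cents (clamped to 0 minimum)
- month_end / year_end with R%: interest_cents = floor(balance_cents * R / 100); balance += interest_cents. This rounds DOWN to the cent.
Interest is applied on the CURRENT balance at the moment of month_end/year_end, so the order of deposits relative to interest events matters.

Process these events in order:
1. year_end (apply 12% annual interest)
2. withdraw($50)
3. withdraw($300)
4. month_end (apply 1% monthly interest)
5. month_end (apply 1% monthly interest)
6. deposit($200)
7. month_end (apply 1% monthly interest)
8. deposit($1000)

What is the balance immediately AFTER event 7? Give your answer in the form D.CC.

After 1 (year_end (apply 12% annual interest)): balance=$1120.00 total_interest=$120.00
After 2 (withdraw($50)): balance=$1070.00 total_interest=$120.00
After 3 (withdraw($300)): balance=$770.00 total_interest=$120.00
After 4 (month_end (apply 1% monthly interest)): balance=$777.70 total_interest=$127.70
After 5 (month_end (apply 1% monthly interest)): balance=$785.47 total_interest=$135.47
After 6 (deposit($200)): balance=$985.47 total_interest=$135.47
After 7 (month_end (apply 1% monthly interest)): balance=$995.32 total_interest=$145.32

Answer: 995.32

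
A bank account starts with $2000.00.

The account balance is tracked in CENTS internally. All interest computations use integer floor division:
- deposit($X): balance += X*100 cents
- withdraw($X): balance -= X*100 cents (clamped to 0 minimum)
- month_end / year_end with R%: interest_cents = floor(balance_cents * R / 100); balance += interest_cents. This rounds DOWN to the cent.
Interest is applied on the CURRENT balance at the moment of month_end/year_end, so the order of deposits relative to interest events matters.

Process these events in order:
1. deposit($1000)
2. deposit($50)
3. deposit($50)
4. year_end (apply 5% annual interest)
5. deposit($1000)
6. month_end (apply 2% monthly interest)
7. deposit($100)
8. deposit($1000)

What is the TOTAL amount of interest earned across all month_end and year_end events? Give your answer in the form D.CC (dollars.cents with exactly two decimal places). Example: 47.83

After 1 (deposit($1000)): balance=$3000.00 total_interest=$0.00
After 2 (deposit($50)): balance=$3050.00 total_interest=$0.00
After 3 (deposit($50)): balance=$3100.00 total_interest=$0.00
After 4 (year_end (apply 5% annual interest)): balance=$3255.00 total_interest=$155.00
After 5 (deposit($1000)): balance=$4255.00 total_interest=$155.00
After 6 (month_end (apply 2% monthly interest)): balance=$4340.10 total_interest=$240.10
After 7 (deposit($100)): balance=$4440.10 total_interest=$240.10
After 8 (deposit($1000)): balance=$5440.10 total_interest=$240.10

Answer: 240.10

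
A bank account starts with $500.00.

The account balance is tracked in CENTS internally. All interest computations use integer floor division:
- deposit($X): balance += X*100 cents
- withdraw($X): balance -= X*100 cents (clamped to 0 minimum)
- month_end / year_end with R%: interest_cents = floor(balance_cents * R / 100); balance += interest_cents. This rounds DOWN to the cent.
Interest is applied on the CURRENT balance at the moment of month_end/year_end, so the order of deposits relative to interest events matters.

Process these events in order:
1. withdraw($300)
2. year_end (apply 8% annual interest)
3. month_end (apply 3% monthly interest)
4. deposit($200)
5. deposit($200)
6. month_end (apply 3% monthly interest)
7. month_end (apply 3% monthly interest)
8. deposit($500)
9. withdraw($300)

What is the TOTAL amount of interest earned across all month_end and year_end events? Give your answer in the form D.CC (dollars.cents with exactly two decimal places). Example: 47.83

After 1 (withdraw($300)): balance=$200.00 total_interest=$0.00
After 2 (year_end (apply 8% annual interest)): balance=$216.00 total_interest=$16.00
After 3 (month_end (apply 3% monthly interest)): balance=$222.48 total_interest=$22.48
After 4 (deposit($200)): balance=$422.48 total_interest=$22.48
After 5 (deposit($200)): balance=$622.48 total_interest=$22.48
After 6 (month_end (apply 3% monthly interest)): balance=$641.15 total_interest=$41.15
After 7 (month_end (apply 3% monthly interest)): balance=$660.38 total_interest=$60.38
After 8 (deposit($500)): balance=$1160.38 total_interest=$60.38
After 9 (withdraw($300)): balance=$860.38 total_interest=$60.38

Answer: 60.38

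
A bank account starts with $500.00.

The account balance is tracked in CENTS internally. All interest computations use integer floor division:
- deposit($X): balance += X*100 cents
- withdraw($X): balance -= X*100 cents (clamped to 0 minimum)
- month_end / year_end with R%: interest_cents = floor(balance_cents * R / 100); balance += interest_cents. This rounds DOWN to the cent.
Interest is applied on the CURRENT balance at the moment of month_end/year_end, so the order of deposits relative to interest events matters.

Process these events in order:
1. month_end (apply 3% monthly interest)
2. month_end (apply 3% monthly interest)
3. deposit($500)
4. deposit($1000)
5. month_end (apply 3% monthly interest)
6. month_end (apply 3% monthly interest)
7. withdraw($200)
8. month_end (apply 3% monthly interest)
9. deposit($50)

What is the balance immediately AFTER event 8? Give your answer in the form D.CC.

After 1 (month_end (apply 3% monthly interest)): balance=$515.00 total_interest=$15.00
After 2 (month_end (apply 3% monthly interest)): balance=$530.45 total_interest=$30.45
After 3 (deposit($500)): balance=$1030.45 total_interest=$30.45
After 4 (deposit($1000)): balance=$2030.45 total_interest=$30.45
After 5 (month_end (apply 3% monthly interest)): balance=$2091.36 total_interest=$91.36
After 6 (month_end (apply 3% monthly interest)): balance=$2154.10 total_interest=$154.10
After 7 (withdraw($200)): balance=$1954.10 total_interest=$154.10
After 8 (month_end (apply 3% monthly interest)): balance=$2012.72 total_interest=$212.72

Answer: 2012.72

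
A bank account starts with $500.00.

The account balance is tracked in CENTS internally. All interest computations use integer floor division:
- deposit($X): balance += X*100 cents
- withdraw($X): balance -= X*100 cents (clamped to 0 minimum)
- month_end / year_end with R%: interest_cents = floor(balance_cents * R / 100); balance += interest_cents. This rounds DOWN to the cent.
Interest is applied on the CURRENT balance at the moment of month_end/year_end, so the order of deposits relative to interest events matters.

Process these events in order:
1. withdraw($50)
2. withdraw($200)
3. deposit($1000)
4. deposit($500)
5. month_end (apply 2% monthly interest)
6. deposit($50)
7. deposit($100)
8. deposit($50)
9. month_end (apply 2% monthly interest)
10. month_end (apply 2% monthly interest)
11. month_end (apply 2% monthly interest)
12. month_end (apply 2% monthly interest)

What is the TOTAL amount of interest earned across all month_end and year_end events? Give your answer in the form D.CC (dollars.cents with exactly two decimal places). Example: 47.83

Answer: 198.61

Derivation:
After 1 (withdraw($50)): balance=$450.00 total_interest=$0.00
After 2 (withdraw($200)): balance=$250.00 total_interest=$0.00
After 3 (deposit($1000)): balance=$1250.00 total_interest=$0.00
After 4 (deposit($500)): balance=$1750.00 total_interest=$0.00
After 5 (month_end (apply 2% monthly interest)): balance=$1785.00 total_interest=$35.00
After 6 (deposit($50)): balance=$1835.00 total_interest=$35.00
After 7 (deposit($100)): balance=$1935.00 total_interest=$35.00
After 8 (deposit($50)): balance=$1985.00 total_interest=$35.00
After 9 (month_end (apply 2% monthly interest)): balance=$2024.70 total_interest=$74.70
After 10 (month_end (apply 2% monthly interest)): balance=$2065.19 total_interest=$115.19
After 11 (month_end (apply 2% monthly interest)): balance=$2106.49 total_interest=$156.49
After 12 (month_end (apply 2% monthly interest)): balance=$2148.61 total_interest=$198.61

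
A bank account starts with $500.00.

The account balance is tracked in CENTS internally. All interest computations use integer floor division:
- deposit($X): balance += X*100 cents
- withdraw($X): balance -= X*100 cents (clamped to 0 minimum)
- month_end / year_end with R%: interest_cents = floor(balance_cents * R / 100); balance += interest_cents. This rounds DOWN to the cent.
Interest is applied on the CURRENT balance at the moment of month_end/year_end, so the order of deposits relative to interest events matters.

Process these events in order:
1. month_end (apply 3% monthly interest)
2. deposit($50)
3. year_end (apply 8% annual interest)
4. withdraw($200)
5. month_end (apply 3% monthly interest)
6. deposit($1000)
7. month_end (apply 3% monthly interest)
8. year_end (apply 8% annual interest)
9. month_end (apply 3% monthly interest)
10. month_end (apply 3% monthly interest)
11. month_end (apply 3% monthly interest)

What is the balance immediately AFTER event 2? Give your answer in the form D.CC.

Answer: 565.00

Derivation:
After 1 (month_end (apply 3% monthly interest)): balance=$515.00 total_interest=$15.00
After 2 (deposit($50)): balance=$565.00 total_interest=$15.00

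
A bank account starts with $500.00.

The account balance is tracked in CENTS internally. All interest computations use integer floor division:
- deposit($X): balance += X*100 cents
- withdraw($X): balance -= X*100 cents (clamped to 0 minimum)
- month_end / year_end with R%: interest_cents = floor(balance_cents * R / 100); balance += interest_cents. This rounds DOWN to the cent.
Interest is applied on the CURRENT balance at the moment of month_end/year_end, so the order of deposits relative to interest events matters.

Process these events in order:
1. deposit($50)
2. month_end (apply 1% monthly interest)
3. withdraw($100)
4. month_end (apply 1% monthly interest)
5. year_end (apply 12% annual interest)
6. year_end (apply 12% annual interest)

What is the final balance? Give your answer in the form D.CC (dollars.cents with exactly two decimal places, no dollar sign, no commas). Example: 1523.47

Answer: 577.08

Derivation:
After 1 (deposit($50)): balance=$550.00 total_interest=$0.00
After 2 (month_end (apply 1% monthly interest)): balance=$555.50 total_interest=$5.50
After 3 (withdraw($100)): balance=$455.50 total_interest=$5.50
After 4 (month_end (apply 1% monthly interest)): balance=$460.05 total_interest=$10.05
After 5 (year_end (apply 12% annual interest)): balance=$515.25 total_interest=$65.25
After 6 (year_end (apply 12% annual interest)): balance=$577.08 total_interest=$127.08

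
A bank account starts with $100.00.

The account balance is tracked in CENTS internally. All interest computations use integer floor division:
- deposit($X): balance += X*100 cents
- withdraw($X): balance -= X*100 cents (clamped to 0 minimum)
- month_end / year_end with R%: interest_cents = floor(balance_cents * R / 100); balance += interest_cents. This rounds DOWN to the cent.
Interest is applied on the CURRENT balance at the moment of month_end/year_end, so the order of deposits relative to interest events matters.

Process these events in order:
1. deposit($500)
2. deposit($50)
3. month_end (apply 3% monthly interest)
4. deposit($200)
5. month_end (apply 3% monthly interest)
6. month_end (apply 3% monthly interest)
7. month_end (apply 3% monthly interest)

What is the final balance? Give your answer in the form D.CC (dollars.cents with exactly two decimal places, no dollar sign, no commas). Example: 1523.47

Answer: 950.11

Derivation:
After 1 (deposit($500)): balance=$600.00 total_interest=$0.00
After 2 (deposit($50)): balance=$650.00 total_interest=$0.00
After 3 (month_end (apply 3% monthly interest)): balance=$669.50 total_interest=$19.50
After 4 (deposit($200)): balance=$869.50 total_interest=$19.50
After 5 (month_end (apply 3% monthly interest)): balance=$895.58 total_interest=$45.58
After 6 (month_end (apply 3% monthly interest)): balance=$922.44 total_interest=$72.44
After 7 (month_end (apply 3% monthly interest)): balance=$950.11 total_interest=$100.11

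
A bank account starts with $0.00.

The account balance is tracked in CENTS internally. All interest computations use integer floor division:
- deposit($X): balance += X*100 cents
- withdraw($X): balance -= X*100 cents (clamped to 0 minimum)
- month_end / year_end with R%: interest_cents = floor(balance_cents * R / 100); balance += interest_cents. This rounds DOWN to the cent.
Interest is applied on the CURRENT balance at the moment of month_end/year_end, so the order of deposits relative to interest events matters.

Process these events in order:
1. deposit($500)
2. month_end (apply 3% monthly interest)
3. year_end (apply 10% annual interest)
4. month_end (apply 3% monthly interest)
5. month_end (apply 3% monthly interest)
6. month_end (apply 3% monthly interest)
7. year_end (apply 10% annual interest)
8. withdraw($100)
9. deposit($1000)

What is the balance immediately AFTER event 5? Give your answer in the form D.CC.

After 1 (deposit($500)): balance=$500.00 total_interest=$0.00
After 2 (month_end (apply 3% monthly interest)): balance=$515.00 total_interest=$15.00
After 3 (year_end (apply 10% annual interest)): balance=$566.50 total_interest=$66.50
After 4 (month_end (apply 3% monthly interest)): balance=$583.49 total_interest=$83.49
After 5 (month_end (apply 3% monthly interest)): balance=$600.99 total_interest=$100.99

Answer: 600.99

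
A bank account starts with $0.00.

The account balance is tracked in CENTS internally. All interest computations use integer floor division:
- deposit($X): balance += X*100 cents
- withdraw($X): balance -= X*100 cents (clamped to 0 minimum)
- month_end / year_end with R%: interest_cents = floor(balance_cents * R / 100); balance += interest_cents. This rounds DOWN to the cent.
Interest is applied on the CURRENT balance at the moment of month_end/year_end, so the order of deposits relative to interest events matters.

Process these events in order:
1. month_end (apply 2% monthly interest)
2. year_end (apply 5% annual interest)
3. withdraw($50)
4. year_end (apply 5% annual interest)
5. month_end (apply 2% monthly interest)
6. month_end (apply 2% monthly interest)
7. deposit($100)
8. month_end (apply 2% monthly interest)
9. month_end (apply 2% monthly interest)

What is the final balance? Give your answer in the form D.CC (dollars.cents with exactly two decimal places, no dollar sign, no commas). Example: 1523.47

Answer: 104.04

Derivation:
After 1 (month_end (apply 2% monthly interest)): balance=$0.00 total_interest=$0.00
After 2 (year_end (apply 5% annual interest)): balance=$0.00 total_interest=$0.00
After 3 (withdraw($50)): balance=$0.00 total_interest=$0.00
After 4 (year_end (apply 5% annual interest)): balance=$0.00 total_interest=$0.00
After 5 (month_end (apply 2% monthly interest)): balance=$0.00 total_interest=$0.00
After 6 (month_end (apply 2% monthly interest)): balance=$0.00 total_interest=$0.00
After 7 (deposit($100)): balance=$100.00 total_interest=$0.00
After 8 (month_end (apply 2% monthly interest)): balance=$102.00 total_interest=$2.00
After 9 (month_end (apply 2% monthly interest)): balance=$104.04 total_interest=$4.04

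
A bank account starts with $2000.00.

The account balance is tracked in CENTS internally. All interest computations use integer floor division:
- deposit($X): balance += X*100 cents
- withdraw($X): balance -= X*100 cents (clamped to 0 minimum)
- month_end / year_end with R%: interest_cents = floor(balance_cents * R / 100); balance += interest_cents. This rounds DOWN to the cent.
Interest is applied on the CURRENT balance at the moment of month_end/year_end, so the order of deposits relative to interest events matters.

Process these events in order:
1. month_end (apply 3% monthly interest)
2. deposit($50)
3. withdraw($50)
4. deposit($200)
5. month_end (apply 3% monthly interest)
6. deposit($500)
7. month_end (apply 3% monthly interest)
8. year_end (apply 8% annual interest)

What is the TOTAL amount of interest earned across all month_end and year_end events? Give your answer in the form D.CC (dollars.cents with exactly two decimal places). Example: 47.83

After 1 (month_end (apply 3% monthly interest)): balance=$2060.00 total_interest=$60.00
After 2 (deposit($50)): balance=$2110.00 total_interest=$60.00
After 3 (withdraw($50)): balance=$2060.00 total_interest=$60.00
After 4 (deposit($200)): balance=$2260.00 total_interest=$60.00
After 5 (month_end (apply 3% monthly interest)): balance=$2327.80 total_interest=$127.80
After 6 (deposit($500)): balance=$2827.80 total_interest=$127.80
After 7 (month_end (apply 3% monthly interest)): balance=$2912.63 total_interest=$212.63
After 8 (year_end (apply 8% annual interest)): balance=$3145.64 total_interest=$445.64

Answer: 445.64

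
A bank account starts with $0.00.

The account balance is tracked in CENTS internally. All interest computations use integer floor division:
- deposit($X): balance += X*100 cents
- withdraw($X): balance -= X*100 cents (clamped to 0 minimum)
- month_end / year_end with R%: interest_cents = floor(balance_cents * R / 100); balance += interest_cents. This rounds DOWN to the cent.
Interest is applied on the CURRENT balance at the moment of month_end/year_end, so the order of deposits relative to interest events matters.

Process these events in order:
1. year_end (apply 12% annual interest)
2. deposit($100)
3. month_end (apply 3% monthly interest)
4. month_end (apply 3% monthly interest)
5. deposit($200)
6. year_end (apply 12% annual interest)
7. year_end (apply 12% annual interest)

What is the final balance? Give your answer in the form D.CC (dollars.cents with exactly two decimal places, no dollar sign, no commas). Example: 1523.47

After 1 (year_end (apply 12% annual interest)): balance=$0.00 total_interest=$0.00
After 2 (deposit($100)): balance=$100.00 total_interest=$0.00
After 3 (month_end (apply 3% monthly interest)): balance=$103.00 total_interest=$3.00
After 4 (month_end (apply 3% monthly interest)): balance=$106.09 total_interest=$6.09
After 5 (deposit($200)): balance=$306.09 total_interest=$6.09
After 6 (year_end (apply 12% annual interest)): balance=$342.82 total_interest=$42.82
After 7 (year_end (apply 12% annual interest)): balance=$383.95 total_interest=$83.95

Answer: 383.95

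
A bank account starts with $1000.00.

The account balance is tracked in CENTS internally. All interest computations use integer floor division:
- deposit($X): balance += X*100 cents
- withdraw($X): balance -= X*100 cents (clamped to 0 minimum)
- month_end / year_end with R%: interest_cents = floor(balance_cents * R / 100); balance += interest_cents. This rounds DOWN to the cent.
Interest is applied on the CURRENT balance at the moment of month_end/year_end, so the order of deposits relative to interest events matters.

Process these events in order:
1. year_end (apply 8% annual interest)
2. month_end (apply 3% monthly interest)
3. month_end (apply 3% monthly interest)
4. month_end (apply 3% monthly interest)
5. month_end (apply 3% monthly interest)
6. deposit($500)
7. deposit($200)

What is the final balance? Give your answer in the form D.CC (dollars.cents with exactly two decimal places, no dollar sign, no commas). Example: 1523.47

After 1 (year_end (apply 8% annual interest)): balance=$1080.00 total_interest=$80.00
After 2 (month_end (apply 3% monthly interest)): balance=$1112.40 total_interest=$112.40
After 3 (month_end (apply 3% monthly interest)): balance=$1145.77 total_interest=$145.77
After 4 (month_end (apply 3% monthly interest)): balance=$1180.14 total_interest=$180.14
After 5 (month_end (apply 3% monthly interest)): balance=$1215.54 total_interest=$215.54
After 6 (deposit($500)): balance=$1715.54 total_interest=$215.54
After 7 (deposit($200)): balance=$1915.54 total_interest=$215.54

Answer: 1915.54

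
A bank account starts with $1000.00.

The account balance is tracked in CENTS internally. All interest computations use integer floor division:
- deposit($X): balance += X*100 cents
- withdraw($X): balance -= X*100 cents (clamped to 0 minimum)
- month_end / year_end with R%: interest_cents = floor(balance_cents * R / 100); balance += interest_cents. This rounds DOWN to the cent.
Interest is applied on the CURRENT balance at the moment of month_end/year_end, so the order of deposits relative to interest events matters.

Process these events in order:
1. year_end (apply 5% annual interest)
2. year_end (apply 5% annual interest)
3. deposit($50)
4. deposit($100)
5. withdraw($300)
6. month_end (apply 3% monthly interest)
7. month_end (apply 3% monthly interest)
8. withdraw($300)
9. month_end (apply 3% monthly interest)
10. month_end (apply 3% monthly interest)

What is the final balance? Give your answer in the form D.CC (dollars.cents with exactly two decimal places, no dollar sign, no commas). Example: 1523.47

After 1 (year_end (apply 5% annual interest)): balance=$1050.00 total_interest=$50.00
After 2 (year_end (apply 5% annual interest)): balance=$1102.50 total_interest=$102.50
After 3 (deposit($50)): balance=$1152.50 total_interest=$102.50
After 4 (deposit($100)): balance=$1252.50 total_interest=$102.50
After 5 (withdraw($300)): balance=$952.50 total_interest=$102.50
After 6 (month_end (apply 3% monthly interest)): balance=$981.07 total_interest=$131.07
After 7 (month_end (apply 3% monthly interest)): balance=$1010.50 total_interest=$160.50
After 8 (withdraw($300)): balance=$710.50 total_interest=$160.50
After 9 (month_end (apply 3% monthly interest)): balance=$731.81 total_interest=$181.81
After 10 (month_end (apply 3% monthly interest)): balance=$753.76 total_interest=$203.76

Answer: 753.76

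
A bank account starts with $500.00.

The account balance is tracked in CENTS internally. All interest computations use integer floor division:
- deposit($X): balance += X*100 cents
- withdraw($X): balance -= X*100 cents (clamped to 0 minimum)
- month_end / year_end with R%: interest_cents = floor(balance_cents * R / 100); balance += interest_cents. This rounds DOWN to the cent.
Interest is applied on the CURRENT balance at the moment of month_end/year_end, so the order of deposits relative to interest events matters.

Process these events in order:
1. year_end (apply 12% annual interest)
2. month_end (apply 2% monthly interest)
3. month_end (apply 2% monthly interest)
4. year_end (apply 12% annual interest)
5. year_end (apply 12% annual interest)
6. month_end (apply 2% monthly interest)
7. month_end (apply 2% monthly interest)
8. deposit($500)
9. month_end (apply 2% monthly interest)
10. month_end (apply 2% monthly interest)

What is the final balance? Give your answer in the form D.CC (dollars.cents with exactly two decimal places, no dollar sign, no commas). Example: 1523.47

After 1 (year_end (apply 12% annual interest)): balance=$560.00 total_interest=$60.00
After 2 (month_end (apply 2% monthly interest)): balance=$571.20 total_interest=$71.20
After 3 (month_end (apply 2% monthly interest)): balance=$582.62 total_interest=$82.62
After 4 (year_end (apply 12% annual interest)): balance=$652.53 total_interest=$152.53
After 5 (year_end (apply 12% annual interest)): balance=$730.83 total_interest=$230.83
After 6 (month_end (apply 2% monthly interest)): balance=$745.44 total_interest=$245.44
After 7 (month_end (apply 2% monthly interest)): balance=$760.34 total_interest=$260.34
After 8 (deposit($500)): balance=$1260.34 total_interest=$260.34
After 9 (month_end (apply 2% monthly interest)): balance=$1285.54 total_interest=$285.54
After 10 (month_end (apply 2% monthly interest)): balance=$1311.25 total_interest=$311.25

Answer: 1311.25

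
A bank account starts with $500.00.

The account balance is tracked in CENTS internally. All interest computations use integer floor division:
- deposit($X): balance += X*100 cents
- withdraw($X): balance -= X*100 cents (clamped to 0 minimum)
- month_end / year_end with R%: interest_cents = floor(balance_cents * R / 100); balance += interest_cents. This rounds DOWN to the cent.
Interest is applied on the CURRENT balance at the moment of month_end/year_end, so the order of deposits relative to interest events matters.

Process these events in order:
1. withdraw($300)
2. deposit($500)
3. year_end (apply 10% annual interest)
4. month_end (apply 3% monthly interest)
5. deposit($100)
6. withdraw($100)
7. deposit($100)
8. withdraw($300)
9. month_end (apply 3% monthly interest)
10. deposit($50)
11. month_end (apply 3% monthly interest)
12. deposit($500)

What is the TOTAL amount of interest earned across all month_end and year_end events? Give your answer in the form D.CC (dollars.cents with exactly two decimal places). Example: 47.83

Answer: 130.71

Derivation:
After 1 (withdraw($300)): balance=$200.00 total_interest=$0.00
After 2 (deposit($500)): balance=$700.00 total_interest=$0.00
After 3 (year_end (apply 10% annual interest)): balance=$770.00 total_interest=$70.00
After 4 (month_end (apply 3% monthly interest)): balance=$793.10 total_interest=$93.10
After 5 (deposit($100)): balance=$893.10 total_interest=$93.10
After 6 (withdraw($100)): balance=$793.10 total_interest=$93.10
After 7 (deposit($100)): balance=$893.10 total_interest=$93.10
After 8 (withdraw($300)): balance=$593.10 total_interest=$93.10
After 9 (month_end (apply 3% monthly interest)): balance=$610.89 total_interest=$110.89
After 10 (deposit($50)): balance=$660.89 total_interest=$110.89
After 11 (month_end (apply 3% monthly interest)): balance=$680.71 total_interest=$130.71
After 12 (deposit($500)): balance=$1180.71 total_interest=$130.71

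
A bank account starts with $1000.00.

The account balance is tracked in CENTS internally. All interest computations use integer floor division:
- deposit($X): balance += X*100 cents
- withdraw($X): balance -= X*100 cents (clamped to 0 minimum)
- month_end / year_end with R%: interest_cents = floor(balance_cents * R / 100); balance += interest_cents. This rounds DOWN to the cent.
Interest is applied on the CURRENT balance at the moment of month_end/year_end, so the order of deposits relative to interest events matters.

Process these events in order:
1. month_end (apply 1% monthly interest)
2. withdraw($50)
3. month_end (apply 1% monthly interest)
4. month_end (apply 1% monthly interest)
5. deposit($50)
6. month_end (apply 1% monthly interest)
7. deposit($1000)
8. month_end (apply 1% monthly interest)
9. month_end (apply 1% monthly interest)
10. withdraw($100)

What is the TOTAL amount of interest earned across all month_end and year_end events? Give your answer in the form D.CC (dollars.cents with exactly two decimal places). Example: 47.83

Answer: 80.56

Derivation:
After 1 (month_end (apply 1% monthly interest)): balance=$1010.00 total_interest=$10.00
After 2 (withdraw($50)): balance=$960.00 total_interest=$10.00
After 3 (month_end (apply 1% monthly interest)): balance=$969.60 total_interest=$19.60
After 4 (month_end (apply 1% monthly interest)): balance=$979.29 total_interest=$29.29
After 5 (deposit($50)): balance=$1029.29 total_interest=$29.29
After 6 (month_end (apply 1% monthly interest)): balance=$1039.58 total_interest=$39.58
After 7 (deposit($1000)): balance=$2039.58 total_interest=$39.58
After 8 (month_end (apply 1% monthly interest)): balance=$2059.97 total_interest=$59.97
After 9 (month_end (apply 1% monthly interest)): balance=$2080.56 total_interest=$80.56
After 10 (withdraw($100)): balance=$1980.56 total_interest=$80.56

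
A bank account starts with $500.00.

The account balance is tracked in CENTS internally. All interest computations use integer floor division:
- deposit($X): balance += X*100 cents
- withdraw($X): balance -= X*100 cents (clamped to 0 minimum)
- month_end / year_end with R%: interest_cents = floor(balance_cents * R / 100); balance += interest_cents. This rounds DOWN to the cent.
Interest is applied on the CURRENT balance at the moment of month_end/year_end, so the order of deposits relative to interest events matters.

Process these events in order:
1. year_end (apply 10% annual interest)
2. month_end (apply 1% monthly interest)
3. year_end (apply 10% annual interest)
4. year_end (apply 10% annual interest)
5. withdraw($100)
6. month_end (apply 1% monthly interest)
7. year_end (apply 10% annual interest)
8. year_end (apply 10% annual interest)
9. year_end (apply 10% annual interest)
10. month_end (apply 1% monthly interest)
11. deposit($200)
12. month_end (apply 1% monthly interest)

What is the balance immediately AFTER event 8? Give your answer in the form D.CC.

Answer: 699.21

Derivation:
After 1 (year_end (apply 10% annual interest)): balance=$550.00 total_interest=$50.00
After 2 (month_end (apply 1% monthly interest)): balance=$555.50 total_interest=$55.50
After 3 (year_end (apply 10% annual interest)): balance=$611.05 total_interest=$111.05
After 4 (year_end (apply 10% annual interest)): balance=$672.15 total_interest=$172.15
After 5 (withdraw($100)): balance=$572.15 total_interest=$172.15
After 6 (month_end (apply 1% monthly interest)): balance=$577.87 total_interest=$177.87
After 7 (year_end (apply 10% annual interest)): balance=$635.65 total_interest=$235.65
After 8 (year_end (apply 10% annual interest)): balance=$699.21 total_interest=$299.21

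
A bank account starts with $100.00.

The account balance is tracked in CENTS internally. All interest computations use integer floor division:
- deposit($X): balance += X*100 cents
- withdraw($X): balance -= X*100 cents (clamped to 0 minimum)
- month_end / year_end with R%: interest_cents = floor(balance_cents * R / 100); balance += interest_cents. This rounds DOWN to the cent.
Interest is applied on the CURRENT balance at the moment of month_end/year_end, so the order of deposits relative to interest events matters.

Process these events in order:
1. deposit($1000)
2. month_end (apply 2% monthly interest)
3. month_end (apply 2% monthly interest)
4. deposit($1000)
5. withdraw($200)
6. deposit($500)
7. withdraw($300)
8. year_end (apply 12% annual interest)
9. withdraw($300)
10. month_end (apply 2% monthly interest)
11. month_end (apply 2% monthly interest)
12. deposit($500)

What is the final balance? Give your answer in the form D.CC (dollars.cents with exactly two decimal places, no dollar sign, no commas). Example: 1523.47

Answer: 2686.67

Derivation:
After 1 (deposit($1000)): balance=$1100.00 total_interest=$0.00
After 2 (month_end (apply 2% monthly interest)): balance=$1122.00 total_interest=$22.00
After 3 (month_end (apply 2% monthly interest)): balance=$1144.44 total_interest=$44.44
After 4 (deposit($1000)): balance=$2144.44 total_interest=$44.44
After 5 (withdraw($200)): balance=$1944.44 total_interest=$44.44
After 6 (deposit($500)): balance=$2444.44 total_interest=$44.44
After 7 (withdraw($300)): balance=$2144.44 total_interest=$44.44
After 8 (year_end (apply 12% annual interest)): balance=$2401.77 total_interest=$301.77
After 9 (withdraw($300)): balance=$2101.77 total_interest=$301.77
After 10 (month_end (apply 2% monthly interest)): balance=$2143.80 total_interest=$343.80
After 11 (month_end (apply 2% monthly interest)): balance=$2186.67 total_interest=$386.67
After 12 (deposit($500)): balance=$2686.67 total_interest=$386.67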